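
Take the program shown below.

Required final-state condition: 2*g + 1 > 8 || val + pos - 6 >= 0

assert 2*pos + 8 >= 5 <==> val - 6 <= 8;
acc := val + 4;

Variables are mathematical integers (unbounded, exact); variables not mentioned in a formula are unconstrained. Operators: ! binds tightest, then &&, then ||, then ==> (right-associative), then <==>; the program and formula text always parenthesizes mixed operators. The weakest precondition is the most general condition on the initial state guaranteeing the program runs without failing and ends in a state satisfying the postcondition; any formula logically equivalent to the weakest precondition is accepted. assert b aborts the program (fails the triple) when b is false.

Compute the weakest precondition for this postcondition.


Working backward. After the program, the postcondition 2*g + 1 > 8 || val + pos - 6 >= 0 must hold; in canonical form it is 2*g > 7 || pos + val >= 6.
Before acc := val + 4: 2*g > 7 || pos + val >= 6
Before assert 2*pos + 8 >= 5 <==> val - 6 <= 8: (2*pos >= -3 <==> val <= 14) && (2*g > 7 || pos + val >= 6)
Answer: WP = (2*pos >= -3 <==> val <= 14) && (2*g > 7 || pos + val >= 6)


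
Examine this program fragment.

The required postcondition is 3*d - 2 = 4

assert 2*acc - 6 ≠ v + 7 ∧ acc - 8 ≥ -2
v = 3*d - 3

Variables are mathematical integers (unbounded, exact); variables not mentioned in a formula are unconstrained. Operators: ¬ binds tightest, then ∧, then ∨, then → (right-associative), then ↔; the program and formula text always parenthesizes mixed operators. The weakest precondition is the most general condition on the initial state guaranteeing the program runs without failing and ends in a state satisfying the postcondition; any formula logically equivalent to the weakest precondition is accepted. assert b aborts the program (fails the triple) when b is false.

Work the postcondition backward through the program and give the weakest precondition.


Working backward. After the program, the postcondition 3*d - 2 = 4 must hold; in canonical form it is 3*d = 6.
Before v := 3*d - 3: 3*d = 6
Before assert 2*acc - 6 ≠ v + 7 ∧ acc - 8 ≥ -2: 2*acc ≠ v + 13 ∧ acc ≥ 6 ∧ 3*d = 6
Answer: WP = 2*acc ≠ v + 13 ∧ acc ≥ 6 ∧ 3*d = 6


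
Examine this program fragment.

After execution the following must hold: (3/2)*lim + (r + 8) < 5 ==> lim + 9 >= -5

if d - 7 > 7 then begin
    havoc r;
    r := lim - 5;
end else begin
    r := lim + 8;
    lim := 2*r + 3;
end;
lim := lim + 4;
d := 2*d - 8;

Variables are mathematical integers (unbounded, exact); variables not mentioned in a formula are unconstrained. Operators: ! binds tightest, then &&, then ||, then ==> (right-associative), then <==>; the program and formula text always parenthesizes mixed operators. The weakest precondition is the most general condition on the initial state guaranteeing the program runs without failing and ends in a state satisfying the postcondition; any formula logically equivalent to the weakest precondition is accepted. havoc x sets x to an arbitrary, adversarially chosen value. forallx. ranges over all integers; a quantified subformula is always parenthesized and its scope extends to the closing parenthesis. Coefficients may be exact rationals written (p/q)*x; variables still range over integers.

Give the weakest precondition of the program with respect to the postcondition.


Working backward. After the program, the postcondition (3/2)*lim + (r + 8) < 5 ==> lim + 9 >= -5 must hold; in canonical form it is (3/2)*lim + r < -3 ==> lim >= -14.
Before d := 2*d - 8: (3/2)*lim + r < -3 ==> lim >= -14
Before lim := lim + 4: (3/2)*lim + r < -9 ==> lim >= -18
Then branch requires (5/2)*lim < -4 ==> lim >= -18; else branch requires 4*lim < -91/2 ==> 2*lim >= -37.
Before the if: (d > 14 ==> ((5/2)*lim < -4 ==> lim >= -18)) && ((!(d > 14)) ==> (4*lim < -91/2 ==> 2*lim >= -37))
Answer: WP = (d > 14 ==> ((5/2)*lim < -4 ==> lim >= -18)) && ((!(d > 14)) ==> (4*lim < -91/2 ==> 2*lim >= -37))


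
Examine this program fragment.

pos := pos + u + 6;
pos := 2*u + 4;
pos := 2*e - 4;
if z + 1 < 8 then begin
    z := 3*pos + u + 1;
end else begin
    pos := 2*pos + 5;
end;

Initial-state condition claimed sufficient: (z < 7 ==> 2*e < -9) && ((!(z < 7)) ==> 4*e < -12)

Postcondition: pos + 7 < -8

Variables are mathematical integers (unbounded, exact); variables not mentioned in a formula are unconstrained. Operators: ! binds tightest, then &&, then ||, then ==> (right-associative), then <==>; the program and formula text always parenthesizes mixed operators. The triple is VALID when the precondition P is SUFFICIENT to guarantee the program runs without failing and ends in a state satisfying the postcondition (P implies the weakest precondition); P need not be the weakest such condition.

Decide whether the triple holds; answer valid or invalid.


Working backward. After the program, the postcondition pos + 7 < -8 must hold; in canonical form it is pos < -15.
Then branch requires pos < -15; else branch requires 2*pos < -20.
Before the if: (z < 7 ==> pos < -15) && ((!(z < 7)) ==> 2*pos < -20)
Before pos := 2*e - 4: (z < 7 ==> 2*e < -11) && ((!(z < 7)) ==> 4*e < -12)
Before pos := 2*u + 4: (z < 7 ==> 2*e < -11) && ((!(z < 7)) ==> 4*e < -12)
Before pos := pos + u + 6: (z < 7 ==> 2*e < -11) && ((!(z < 7)) ==> 4*e < -12)
The weakest precondition is (z < 7 ==> 2*e < -11) && ((!(z < 7)) ==> 4*e < -12).
Check whether (z < 7 ==> 2*e < -9) && ((!(z < 7)) ==> 4*e < -12) implies it.
Countermodel: at the initial state e = -5, z = 6, the precondition holds but the weakest precondition fails.
Answer: invalid


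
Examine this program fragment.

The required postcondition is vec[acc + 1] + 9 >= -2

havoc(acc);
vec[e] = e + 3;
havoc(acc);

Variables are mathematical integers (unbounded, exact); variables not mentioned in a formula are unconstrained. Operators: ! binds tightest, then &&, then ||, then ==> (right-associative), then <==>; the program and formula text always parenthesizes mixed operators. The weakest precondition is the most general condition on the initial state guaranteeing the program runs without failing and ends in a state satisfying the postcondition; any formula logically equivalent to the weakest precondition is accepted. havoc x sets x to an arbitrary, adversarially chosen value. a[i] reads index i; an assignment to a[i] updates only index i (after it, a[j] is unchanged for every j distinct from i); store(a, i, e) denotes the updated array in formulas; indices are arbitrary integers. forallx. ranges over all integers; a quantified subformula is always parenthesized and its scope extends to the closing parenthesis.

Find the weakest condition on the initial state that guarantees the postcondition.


Working backward. After the program, the postcondition vec[acc + 1] + 9 >= -2 must hold; in canonical form it is vec[acc + 1] >= -11.
Before havoc acc: forall acc_1. vec[acc_1 + 1] >= -11
Before vec[e] := e + 3: forall acc_1. store(vec, e, e + 3)[acc_1 + 1] >= -11
Before havoc acc: forall acc_1. store(vec, e, e + 3)[acc_1 + 1] >= -11
Answer: WP = forall acc_1. store(vec, e, e + 3)[acc_1 + 1] >= -11


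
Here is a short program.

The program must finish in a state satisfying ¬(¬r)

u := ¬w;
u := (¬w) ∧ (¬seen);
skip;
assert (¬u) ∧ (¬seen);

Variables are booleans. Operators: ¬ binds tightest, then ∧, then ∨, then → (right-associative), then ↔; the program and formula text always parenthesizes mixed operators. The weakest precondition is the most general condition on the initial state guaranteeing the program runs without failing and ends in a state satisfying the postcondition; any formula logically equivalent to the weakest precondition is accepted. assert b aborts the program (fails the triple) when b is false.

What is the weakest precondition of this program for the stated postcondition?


Working backward. After the program, the postcondition ¬(¬r) must hold; in canonical form it is r.
Before assert (¬u) ∧ (¬seen): (¬u) ∧ (¬seen) ∧ r
Before skip: (¬u) ∧ (¬seen) ∧ r
Before u := (¬w) ∧ (¬seen): (¬((¬w) ∧ (¬seen))) ∧ (¬seen) ∧ r
Before u := ¬w: (¬((¬w) ∧ (¬seen))) ∧ (¬seen) ∧ r
Answer: WP = (¬((¬w) ∧ (¬seen))) ∧ (¬seen) ∧ r


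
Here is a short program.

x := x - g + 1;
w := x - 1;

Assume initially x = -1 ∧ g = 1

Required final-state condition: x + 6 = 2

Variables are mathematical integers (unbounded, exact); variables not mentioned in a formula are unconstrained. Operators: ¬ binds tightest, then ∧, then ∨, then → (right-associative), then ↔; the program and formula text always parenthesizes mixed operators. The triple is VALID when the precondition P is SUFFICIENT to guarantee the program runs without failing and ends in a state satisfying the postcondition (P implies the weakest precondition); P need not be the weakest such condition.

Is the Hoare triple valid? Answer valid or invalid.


Working backward. After the program, the postcondition x + 6 = 2 must hold; in canonical form it is x = -4.
Before w := x - 1: x = -4
Before x := x - g + 1: x = g - 5
The weakest precondition is x = g - 5.
Check whether x = -1 ∧ g = 1 implies it.
Countermodel: at the initial state g = 1, x = -1, the precondition holds but the weakest precondition fails.
Answer: invalid


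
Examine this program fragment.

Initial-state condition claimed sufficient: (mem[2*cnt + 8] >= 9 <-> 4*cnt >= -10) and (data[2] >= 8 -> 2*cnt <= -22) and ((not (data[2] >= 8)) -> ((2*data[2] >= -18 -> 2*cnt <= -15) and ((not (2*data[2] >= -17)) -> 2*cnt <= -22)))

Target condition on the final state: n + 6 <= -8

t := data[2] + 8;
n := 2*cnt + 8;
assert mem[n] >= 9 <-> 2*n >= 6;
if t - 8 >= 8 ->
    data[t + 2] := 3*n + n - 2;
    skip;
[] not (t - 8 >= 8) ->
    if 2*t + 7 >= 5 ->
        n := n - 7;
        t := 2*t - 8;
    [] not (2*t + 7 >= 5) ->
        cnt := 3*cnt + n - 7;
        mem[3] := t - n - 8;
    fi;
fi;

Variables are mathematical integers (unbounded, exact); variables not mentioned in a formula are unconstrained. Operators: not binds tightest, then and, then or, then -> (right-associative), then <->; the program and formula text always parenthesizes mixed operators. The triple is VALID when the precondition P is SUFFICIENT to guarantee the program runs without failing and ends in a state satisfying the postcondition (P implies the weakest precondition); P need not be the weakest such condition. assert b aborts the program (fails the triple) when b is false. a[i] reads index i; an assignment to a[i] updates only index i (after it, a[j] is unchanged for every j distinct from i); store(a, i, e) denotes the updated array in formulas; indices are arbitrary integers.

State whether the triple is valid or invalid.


Working backward. After the program, the postcondition n + 6 <= -8 must hold; in canonical form it is n <= -14.
Then branch requires n <= -14; else branch requires (2*t >= -2 -> n <= -7) and ((not (2*t >= -2)) -> n <= -14).
Before the if: (t >= 16 -> n <= -14) and ((not (t >= 16)) -> ((2*t >= -2 -> n <= -7) and ((not (2*t >= -2)) -> n <= -14)))
Before assert mem[n] >= 9 <-> 2*n >= 6: (mem[n] >= 9 <-> 2*n >= 6) and (t >= 16 -> n <= -14) and ((not (t >= 16)) -> ((2*t >= -2 -> n <= -7) and ((not (2*t >= -2)) -> n <= -14)))
Before n := 2*cnt + 8: (mem[2*cnt + 8] >= 9 <-> 4*cnt >= -10) and (t >= 16 -> 2*cnt <= -22) and ((not (t >= 16)) -> ((2*t >= -2 -> 2*cnt <= -15) and ((not (2*t >= -2)) -> 2*cnt <= -22)))
Before t := data[2] + 8: (mem[2*cnt + 8] >= 9 <-> 4*cnt >= -10) and (data[2] >= 8 -> 2*cnt <= -22) and ((not (data[2] >= 8)) -> ((2*data[2] >= -18 -> 2*cnt <= -15) and ((not (2*data[2] >= -18)) -> 2*cnt <= -22)))
The weakest precondition is (mem[2*cnt + 8] >= 9 <-> 4*cnt >= -10) and (data[2] >= 8 -> 2*cnt <= -22) and ((not (data[2] >= 8)) -> ((2*data[2] >= -18 -> 2*cnt <= -15) and ((not (2*data[2] >= -18)) -> 2*cnt <= -22))).
Check whether (mem[2*cnt + 8] >= 9 <-> 4*cnt >= -10) and (data[2] >= 8 -> 2*cnt <= -22) and ((not (data[2] >= 8)) -> ((2*data[2] >= -18 -> 2*cnt <= -15) and ((not (2*data[2] >= -17)) -> 2*cnt <= -22))) implies it.
Every state satisfying the precondition satisfies the weakest precondition: the implication holds.
Answer: valid


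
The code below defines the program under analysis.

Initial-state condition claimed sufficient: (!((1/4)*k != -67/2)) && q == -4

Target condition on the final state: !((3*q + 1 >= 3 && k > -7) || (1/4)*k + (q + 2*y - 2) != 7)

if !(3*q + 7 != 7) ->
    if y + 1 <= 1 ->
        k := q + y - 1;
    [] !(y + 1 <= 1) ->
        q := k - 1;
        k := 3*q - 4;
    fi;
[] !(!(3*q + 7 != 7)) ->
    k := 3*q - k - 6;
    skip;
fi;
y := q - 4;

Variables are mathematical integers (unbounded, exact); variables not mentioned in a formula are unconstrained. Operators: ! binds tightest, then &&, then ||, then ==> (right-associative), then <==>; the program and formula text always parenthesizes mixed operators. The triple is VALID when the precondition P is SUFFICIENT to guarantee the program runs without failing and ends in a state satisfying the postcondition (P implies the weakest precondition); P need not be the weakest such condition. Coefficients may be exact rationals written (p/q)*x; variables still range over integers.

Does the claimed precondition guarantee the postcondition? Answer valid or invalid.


Working backward. After the program, the postcondition !((3*q + 1 >= 3 && k > -7) || (1/4)*k + (q + 2*y - 2) != 7) must hold; in canonical form it is !((3*q >= 2 && k > -7) || (1/4)*k + q + 2*y != 9).
Before y := q - 4: !((3*q >= 2 && k > -7) || (1/4)*k + 3*q != 17)
Then branch requires (y <= 0 ==> (!((3*q >= 2 && q + y > -6) || (13/4)*q + (1/4)*y != 69/4))) && ((!(y <= 0)) ==> (!((3*k >= 5 && 3*k > 0) || (15/4)*k != 87/4))); else branch requires !((3*q >= 2 && 3*q > k - 1) || (15/4)*q != (1/4)*k + 37/2).
Before the if: ((!(3*q != 0)) ==> ((y <= 0 ==> (!((3*q >= 2 && q + y > -6) || (13/4)*q + (1/4)*y != 69/4))) && ((!(y <= 0)) ==> (!((3*k >= 5 && 3*k > 0) || (15/4)*k != 87/4))))) && (3*q != 0 ==> (!((3*q >= 2 && 3*q > k - 1) || (15/4)*q != (1/4)*k + 37/2)))
The weakest precondition is ((!(3*q != 0)) ==> ((y <= 0 ==> (!((3*q >= 2 && q + y > -6) || (13/4)*q + (1/4)*y != 69/4))) && ((!(y <= 0)) ==> (!((3*k >= 5 && 3*k > 0) || (15/4)*k != 87/4))))) && (3*q != 0 ==> (!((3*q >= 2 && 3*q > k - 1) || (15/4)*q != (1/4)*k + 37/2))).
Check whether (!((1/4)*k != -67/2)) && q == -4 implies it.
Every state satisfying the precondition satisfies the weakest precondition: the implication holds.
Answer: valid


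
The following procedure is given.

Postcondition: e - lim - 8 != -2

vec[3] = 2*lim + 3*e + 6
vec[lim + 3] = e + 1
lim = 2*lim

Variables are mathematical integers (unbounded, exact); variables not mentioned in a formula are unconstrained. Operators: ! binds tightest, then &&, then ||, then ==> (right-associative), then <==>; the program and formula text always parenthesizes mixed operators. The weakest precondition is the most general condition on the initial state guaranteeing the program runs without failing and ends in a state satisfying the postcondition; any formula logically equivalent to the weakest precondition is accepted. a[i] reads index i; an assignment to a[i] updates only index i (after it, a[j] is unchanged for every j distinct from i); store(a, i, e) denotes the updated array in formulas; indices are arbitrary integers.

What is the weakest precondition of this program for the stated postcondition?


Working backward. After the program, the postcondition e - lim - 8 != -2 must hold; in canonical form it is e != lim + 6.
Before lim := 2*lim: e != 2*lim + 6
Before vec[lim + 3] := e + 1: e != 2*lim + 6
Before vec[3] := 2*lim + 3*e + 6: e != 2*lim + 6
Answer: WP = e != 2*lim + 6


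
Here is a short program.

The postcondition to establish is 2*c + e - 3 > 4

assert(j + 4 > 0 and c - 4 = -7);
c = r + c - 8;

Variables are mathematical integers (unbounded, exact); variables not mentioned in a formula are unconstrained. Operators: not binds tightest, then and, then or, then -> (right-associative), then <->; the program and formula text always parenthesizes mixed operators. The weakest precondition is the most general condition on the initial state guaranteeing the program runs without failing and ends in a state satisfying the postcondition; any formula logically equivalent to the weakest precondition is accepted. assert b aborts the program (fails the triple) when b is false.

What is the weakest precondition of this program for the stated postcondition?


Working backward. After the program, the postcondition 2*c + e - 3 > 4 must hold; in canonical form it is 2*c + e > 7.
Before c := r + c - 8: 2*c + e + 2*r > 23
Before assert j + 4 > 0 and c - 4 = -7: j > -4 and c = -3 and 2*c + e + 2*r > 23
Answer: WP = j > -4 and c = -3 and 2*c + e + 2*r > 23


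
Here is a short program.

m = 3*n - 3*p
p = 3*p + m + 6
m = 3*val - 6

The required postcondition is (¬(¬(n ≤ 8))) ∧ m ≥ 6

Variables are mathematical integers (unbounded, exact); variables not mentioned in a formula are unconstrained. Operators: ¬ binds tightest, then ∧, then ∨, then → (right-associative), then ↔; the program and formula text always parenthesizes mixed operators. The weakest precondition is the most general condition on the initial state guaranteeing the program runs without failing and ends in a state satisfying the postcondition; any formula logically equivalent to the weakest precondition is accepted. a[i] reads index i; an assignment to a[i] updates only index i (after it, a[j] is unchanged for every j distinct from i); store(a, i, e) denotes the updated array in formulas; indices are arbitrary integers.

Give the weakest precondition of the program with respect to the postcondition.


Working backward. After the program, the postcondition (¬(¬(n ≤ 8))) ∧ m ≥ 6 must hold; in canonical form it is n ≤ 8 ∧ m ≥ 6.
Before m := 3*val - 6: n ≤ 8 ∧ 3*val ≥ 12
Before p := 3*p + m + 6: n ≤ 8 ∧ 3*val ≥ 12
Before m := 3*n - 3*p: n ≤ 8 ∧ 3*val ≥ 12
Answer: WP = n ≤ 8 ∧ 3*val ≥ 12


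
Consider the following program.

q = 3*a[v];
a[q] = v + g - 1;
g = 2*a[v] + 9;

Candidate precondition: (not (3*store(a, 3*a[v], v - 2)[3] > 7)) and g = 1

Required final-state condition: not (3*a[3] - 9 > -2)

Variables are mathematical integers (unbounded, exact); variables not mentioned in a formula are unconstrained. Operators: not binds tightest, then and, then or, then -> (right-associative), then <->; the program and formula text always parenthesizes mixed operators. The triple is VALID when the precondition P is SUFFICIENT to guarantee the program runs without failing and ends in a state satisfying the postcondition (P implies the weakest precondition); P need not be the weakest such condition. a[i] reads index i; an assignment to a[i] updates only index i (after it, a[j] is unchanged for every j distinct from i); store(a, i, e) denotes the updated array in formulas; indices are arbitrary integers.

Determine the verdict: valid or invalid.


Working backward. After the program, the postcondition not (3*a[3] - 9 > -2) must hold; in canonical form it is not (3*a[3] > 7).
Before g := 2*a[v] + 9: not (3*a[3] > 7)
Before a[q] := v + g - 1: not (3*store(a, q, g + v - 1)[3] > 7)
Before q := 3*a[v]: not (3*store(a, 3*a[v], g + v - 1)[3] > 7)
The weakest precondition is not (3*store(a, 3*a[v], g + v - 1)[3] > 7).
Check whether (not (3*store(a, 3*a[v], v - 2)[3] > 7)) and g = 1 implies it.
Countermodel: at the initial state a = {[3] = 5, [4] = 1, elsewhere 5}, g = 1, v = 4, the precondition holds but the weakest precondition fails.
Answer: invalid


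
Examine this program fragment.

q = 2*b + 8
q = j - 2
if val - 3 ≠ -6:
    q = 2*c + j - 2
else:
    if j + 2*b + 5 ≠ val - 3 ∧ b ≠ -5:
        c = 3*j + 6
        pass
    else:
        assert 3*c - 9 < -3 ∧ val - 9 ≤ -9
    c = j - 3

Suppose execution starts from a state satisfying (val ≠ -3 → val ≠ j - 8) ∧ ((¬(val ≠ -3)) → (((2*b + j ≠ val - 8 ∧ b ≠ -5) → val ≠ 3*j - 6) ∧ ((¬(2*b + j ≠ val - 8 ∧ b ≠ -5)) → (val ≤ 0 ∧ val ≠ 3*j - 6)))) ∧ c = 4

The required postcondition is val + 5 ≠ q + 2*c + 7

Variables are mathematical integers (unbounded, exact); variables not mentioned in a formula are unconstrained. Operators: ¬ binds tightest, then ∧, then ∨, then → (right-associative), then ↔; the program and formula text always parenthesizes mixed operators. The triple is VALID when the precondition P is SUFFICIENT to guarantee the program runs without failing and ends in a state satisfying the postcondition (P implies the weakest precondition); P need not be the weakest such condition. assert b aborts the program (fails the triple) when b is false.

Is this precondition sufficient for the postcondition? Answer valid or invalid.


Working backward. After the program, the postcondition val + 5 ≠ q + 2*c + 7 must hold; in canonical form it is val ≠ 2*c + q + 2.
Then branch requires val ≠ 4*c + j; else branch requires ((2*b + j ≠ val - 8 ∧ b ≠ -5) → val ≠ 2*j + q - 4) ∧ ((¬(2*b + j ≠ val - 8 ∧ b ≠ -5)) → (3*c < 6 ∧ val ≤ 0 ∧ val ≠ 2*j + q - 4)).
Before the if: (val ≠ -3 → val ≠ 4*c + j) ∧ ((¬(val ≠ -3)) → (((2*b + j ≠ val - 8 ∧ b ≠ -5) → val ≠ 2*j + q - 4) ∧ ((¬(2*b + j ≠ val - 8 ∧ b ≠ -5)) → (3*c < 6 ∧ val ≤ 0 ∧ val ≠ 2*j + q - 4))))
Before q := j - 2: (val ≠ -3 → val ≠ 4*c + j) ∧ ((¬(val ≠ -3)) → (((2*b + j ≠ val - 8 ∧ b ≠ -5) → val ≠ 3*j - 6) ∧ ((¬(2*b + j ≠ val - 8 ∧ b ≠ -5)) → (3*c < 6 ∧ val ≤ 0 ∧ val ≠ 3*j - 6))))
Before q := 2*b + 8: (val ≠ -3 → val ≠ 4*c + j) ∧ ((¬(val ≠ -3)) → (((2*b + j ≠ val - 8 ∧ b ≠ -5) → val ≠ 3*j - 6) ∧ ((¬(2*b + j ≠ val - 8 ∧ b ≠ -5)) → (3*c < 6 ∧ val ≤ 0 ∧ val ≠ 3*j - 6))))
The weakest precondition is (val ≠ -3 → val ≠ 4*c + j) ∧ ((¬(val ≠ -3)) → (((2*b + j ≠ val - 8 ∧ b ≠ -5) → val ≠ 3*j - 6) ∧ ((¬(2*b + j ≠ val - 8 ∧ b ≠ -5)) → (3*c < 6 ∧ val ≤ 0 ∧ val ≠ 3*j - 6)))).
Check whether (val ≠ -3 → val ≠ j - 8) ∧ ((¬(val ≠ -3)) → (((2*b + j ≠ val - 8 ∧ b ≠ -5) → val ≠ 3*j - 6) ∧ ((¬(2*b + j ≠ val - 8 ∧ b ≠ -5)) → (val ≤ 0 ∧ val ≠ 3*j - 6)))) ∧ c = 4 implies it.
Countermodel: at the initial state b = -7, c = 4, j = -20, val = -4, the precondition holds but the weakest precondition fails.
Answer: invalid


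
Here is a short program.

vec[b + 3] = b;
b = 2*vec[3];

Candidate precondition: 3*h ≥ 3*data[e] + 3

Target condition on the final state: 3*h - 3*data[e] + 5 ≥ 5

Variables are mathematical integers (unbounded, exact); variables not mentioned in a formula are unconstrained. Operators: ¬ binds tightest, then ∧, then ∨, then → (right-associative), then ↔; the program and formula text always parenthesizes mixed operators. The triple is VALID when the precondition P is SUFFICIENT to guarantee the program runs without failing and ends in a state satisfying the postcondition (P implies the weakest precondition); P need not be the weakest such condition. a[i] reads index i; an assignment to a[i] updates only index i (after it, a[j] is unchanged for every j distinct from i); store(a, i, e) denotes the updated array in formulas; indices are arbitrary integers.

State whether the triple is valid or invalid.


Working backward. After the program, the postcondition 3*h - 3*data[e] + 5 ≥ 5 must hold; in canonical form it is 3*h ≥ 3*data[e].
Before b := 2*vec[3]: 3*h ≥ 3*data[e]
Before vec[b + 3] := b: 3*h ≥ 3*data[e]
The weakest precondition is 3*h ≥ 3*data[e].
Check whether 3*h ≥ 3*data[e] + 3 implies it.
Every state satisfying the precondition satisfies the weakest precondition: the implication holds.
Answer: valid


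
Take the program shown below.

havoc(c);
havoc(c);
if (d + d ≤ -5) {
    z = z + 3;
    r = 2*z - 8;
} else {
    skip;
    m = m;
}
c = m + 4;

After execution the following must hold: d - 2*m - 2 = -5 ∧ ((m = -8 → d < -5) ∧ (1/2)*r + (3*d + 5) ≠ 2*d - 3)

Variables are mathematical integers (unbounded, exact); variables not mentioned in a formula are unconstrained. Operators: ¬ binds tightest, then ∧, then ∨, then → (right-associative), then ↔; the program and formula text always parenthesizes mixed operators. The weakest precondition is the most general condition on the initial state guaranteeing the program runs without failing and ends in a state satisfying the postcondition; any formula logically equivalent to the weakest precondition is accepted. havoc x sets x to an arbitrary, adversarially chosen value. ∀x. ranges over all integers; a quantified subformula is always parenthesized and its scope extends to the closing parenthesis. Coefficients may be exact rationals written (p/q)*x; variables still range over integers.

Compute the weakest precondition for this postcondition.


Working backward. After the program, the postcondition d - 2*m - 2 = -5 ∧ ((m = -8 → d < -5) ∧ (1/2)*r + (3*d + 5) ≠ 2*d - 3) must hold; in canonical form it is d = 2*m - 3 ∧ (m = -8 → d < -5) ∧ d + (1/2)*r ≠ -8.
Before c := m + 4: d = 2*m - 3 ∧ (m = -8 → d < -5) ∧ d + (1/2)*r ≠ -8
Then branch requires d = 2*m - 3 ∧ (m = -8 → d < -5) ∧ d + z ≠ -7; else branch requires d = 2*m - 3 ∧ (m = -8 → d < -5) ∧ d + (1/2)*r ≠ -8.
Before the if: (2*d ≤ -5 → (d = 2*m - 3 ∧ (m = -8 → d < -5) ∧ d + z ≠ -7)) ∧ ((¬(2*d ≤ -5)) → (d = 2*m - 3 ∧ (m = -8 → d < -5) ∧ d + (1/2)*r ≠ -8))
Before havoc c: (2*d ≤ -5 → (d = 2*m - 3 ∧ (m = -8 → d < -5) ∧ d + z ≠ -7)) ∧ ((¬(2*d ≤ -5)) → (d = 2*m - 3 ∧ (m = -8 → d < -5) ∧ d + (1/2)*r ≠ -8))
Before havoc c: (2*d ≤ -5 → (d = 2*m - 3 ∧ (m = -8 → d < -5) ∧ d + z ≠ -7)) ∧ ((¬(2*d ≤ -5)) → (d = 2*m - 3 ∧ (m = -8 → d < -5) ∧ d + (1/2)*r ≠ -8))
Answer: WP = (2*d ≤ -5 → (d = 2*m - 3 ∧ (m = -8 → d < -5) ∧ d + z ≠ -7)) ∧ ((¬(2*d ≤ -5)) → (d = 2*m - 3 ∧ (m = -8 → d < -5) ∧ d + (1/2)*r ≠ -8))


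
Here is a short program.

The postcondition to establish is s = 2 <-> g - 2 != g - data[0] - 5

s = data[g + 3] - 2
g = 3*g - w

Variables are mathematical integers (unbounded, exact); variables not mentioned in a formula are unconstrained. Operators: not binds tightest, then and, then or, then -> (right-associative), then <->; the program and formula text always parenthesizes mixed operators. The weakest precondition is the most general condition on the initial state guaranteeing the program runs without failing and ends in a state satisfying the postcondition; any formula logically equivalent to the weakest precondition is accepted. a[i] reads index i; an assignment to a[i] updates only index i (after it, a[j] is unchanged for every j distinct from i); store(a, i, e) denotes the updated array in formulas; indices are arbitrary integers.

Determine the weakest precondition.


Working backward. After the program, the postcondition s = 2 <-> g - 2 != g - data[0] - 5 must hold; in canonical form it is s = 2 <-> data[0] != -3.
Before g := 3*g - w: s = 2 <-> data[0] != -3
Before s := data[g + 3] - 2: data[g + 3] = 4 <-> data[0] != -3
Answer: WP = data[g + 3] = 4 <-> data[0] != -3


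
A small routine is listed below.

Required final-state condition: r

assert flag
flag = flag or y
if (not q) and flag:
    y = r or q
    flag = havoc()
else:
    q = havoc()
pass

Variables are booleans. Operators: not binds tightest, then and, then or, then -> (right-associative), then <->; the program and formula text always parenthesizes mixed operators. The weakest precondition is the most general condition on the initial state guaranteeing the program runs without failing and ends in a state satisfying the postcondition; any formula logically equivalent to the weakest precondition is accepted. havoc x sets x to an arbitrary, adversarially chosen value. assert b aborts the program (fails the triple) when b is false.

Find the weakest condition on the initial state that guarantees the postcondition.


Working backward. After the program, r must hold.
Before skip: r
Then branch requires r; else branch requires r.
Before the if: (((not q) and flag) -> r) and ((not ((not q) and flag)) -> r)
Before flag := flag or y: (((not q) and (flag or y)) -> r) and ((not ((not q) and (flag or y))) -> r)
Before assert flag: flag and (((not q) and (flag or y)) -> r) and ((not ((not q) and (flag or y))) -> r)
Answer: WP = flag and (((not q) and (flag or y)) -> r) and ((not ((not q) and (flag or y))) -> r)


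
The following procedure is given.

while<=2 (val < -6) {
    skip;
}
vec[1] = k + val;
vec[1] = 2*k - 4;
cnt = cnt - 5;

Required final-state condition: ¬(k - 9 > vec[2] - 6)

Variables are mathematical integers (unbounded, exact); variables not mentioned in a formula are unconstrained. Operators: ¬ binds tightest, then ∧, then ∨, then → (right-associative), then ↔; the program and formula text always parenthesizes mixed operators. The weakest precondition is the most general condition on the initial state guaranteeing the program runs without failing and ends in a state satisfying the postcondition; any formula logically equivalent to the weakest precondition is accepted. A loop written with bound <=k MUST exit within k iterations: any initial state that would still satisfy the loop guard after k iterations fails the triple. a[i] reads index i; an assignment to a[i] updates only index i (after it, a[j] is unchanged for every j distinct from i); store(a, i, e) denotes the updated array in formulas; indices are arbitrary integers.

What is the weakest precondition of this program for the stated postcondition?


Working backward. After the program, the postcondition ¬(k - 9 > vec[2] - 6) must hold; in canonical form it is ¬(k > vec[2] + 3).
Before cnt := cnt - 5: ¬(k > vec[2] + 3)
Before vec[1] := 2*k - 4: ¬(k > vec[2] + 3)
Before vec[1] := k + val: ¬(k > vec[2] + 3)
Before the loop (bound <=2), unroll the exhaustion recursion (WP_0 = exit-now case; WP_j = one more guarded iteration, up to j = 2):
  WP_0: (¬(val < -6)) ∧ (¬(k > vec[2] + 3))
  WP_1: (val < -6 → ((¬(val < -6)) ∧ (¬(k > vec[2] + 3)))) ∧ ((¬(val < -6)) → (¬(k > vec[2] + 3)))
  WP_2: (val < -6 → ((val < -6 → ((¬(val < -6)) ∧ (¬(k > vec[2] + 3)))) ∧ ((¬(val < -6)) → (¬(k > vec[2] + 3))))) ∧ ((¬(val < -6)) → (¬(k > vec[2] + 3)))
So before the loop: (val < -6 → ((val < -6 → ((¬(val < -6)) ∧ (¬(k > vec[2] + 3)))) ∧ ((¬(val < -6)) → (¬(k > vec[2] + 3))))) ∧ ((¬(val < -6)) → (¬(k > vec[2] + 3)))
Answer: WP = (val < -6 → ((val < -6 → ((¬(val < -6)) ∧ (¬(k > vec[2] + 3)))) ∧ ((¬(val < -6)) → (¬(k > vec[2] + 3))))) ∧ ((¬(val < -6)) → (¬(k > vec[2] + 3)))


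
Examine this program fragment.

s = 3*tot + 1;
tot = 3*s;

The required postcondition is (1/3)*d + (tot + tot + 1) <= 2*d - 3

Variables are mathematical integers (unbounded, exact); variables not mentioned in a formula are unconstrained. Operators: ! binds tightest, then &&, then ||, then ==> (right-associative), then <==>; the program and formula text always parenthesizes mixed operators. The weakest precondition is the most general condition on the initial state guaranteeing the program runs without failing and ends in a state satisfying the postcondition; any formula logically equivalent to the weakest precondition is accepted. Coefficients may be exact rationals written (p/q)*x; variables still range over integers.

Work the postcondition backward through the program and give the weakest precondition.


Working backward. After the program, the postcondition (1/3)*d + (tot + tot + 1) <= 2*d - 3 must hold; in canonical form it is 2*tot <= (5/3)*d - 4.
Before tot := 3*s: 6*s <= (5/3)*d - 4
Before s := 3*tot + 1: 18*tot <= (5/3)*d - 10
Answer: WP = 18*tot <= (5/3)*d - 10


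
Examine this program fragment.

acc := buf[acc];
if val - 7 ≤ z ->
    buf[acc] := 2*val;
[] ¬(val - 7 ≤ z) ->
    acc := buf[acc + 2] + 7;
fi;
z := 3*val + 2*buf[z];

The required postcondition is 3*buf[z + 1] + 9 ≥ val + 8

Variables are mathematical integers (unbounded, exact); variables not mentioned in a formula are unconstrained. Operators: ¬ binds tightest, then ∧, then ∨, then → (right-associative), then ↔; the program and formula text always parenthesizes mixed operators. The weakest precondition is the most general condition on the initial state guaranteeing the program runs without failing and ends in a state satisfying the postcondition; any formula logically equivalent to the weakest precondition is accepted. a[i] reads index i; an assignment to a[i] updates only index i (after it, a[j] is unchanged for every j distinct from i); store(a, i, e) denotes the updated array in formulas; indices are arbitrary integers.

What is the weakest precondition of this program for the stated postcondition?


Working backward. After the program, the postcondition 3*buf[z + 1] + 9 ≥ val + 8 must hold; in canonical form it is 3*buf[z + 1] ≥ val - 1.
Before z := 3*val + 2*buf[z]: 3*buf[2*buf[z] + 3*val + 1] ≥ val - 1
Then branch requires 3*store(buf, acc, 2*val)[2*store(buf, acc, 2*val)[z] + 3*val + 1] ≥ val - 1; else branch requires 3*buf[2*buf[z] + 3*val + 1] ≥ val - 1.
Before the if: (val ≤ z + 7 → 3*store(buf, acc, 2*val)[2*store(buf, acc, 2*val)[z] + 3*val + 1] ≥ val - 1) ∧ ((¬(val ≤ z + 7)) → 3*buf[2*buf[z] + 3*val + 1] ≥ val - 1)
Before acc := buf[acc]: (val ≤ z + 7 → 3*store(buf, buf[acc], 2*val)[2*store(buf, buf[acc], 2*val)[z] + 3*val + 1] ≥ val - 1) ∧ ((¬(val ≤ z + 7)) → 3*buf[2*buf[z] + 3*val + 1] ≥ val - 1)
Answer: WP = (val ≤ z + 7 → 3*store(buf, buf[acc], 2*val)[2*store(buf, buf[acc], 2*val)[z] + 3*val + 1] ≥ val - 1) ∧ ((¬(val ≤ z + 7)) → 3*buf[2*buf[z] + 3*val + 1] ≥ val - 1)


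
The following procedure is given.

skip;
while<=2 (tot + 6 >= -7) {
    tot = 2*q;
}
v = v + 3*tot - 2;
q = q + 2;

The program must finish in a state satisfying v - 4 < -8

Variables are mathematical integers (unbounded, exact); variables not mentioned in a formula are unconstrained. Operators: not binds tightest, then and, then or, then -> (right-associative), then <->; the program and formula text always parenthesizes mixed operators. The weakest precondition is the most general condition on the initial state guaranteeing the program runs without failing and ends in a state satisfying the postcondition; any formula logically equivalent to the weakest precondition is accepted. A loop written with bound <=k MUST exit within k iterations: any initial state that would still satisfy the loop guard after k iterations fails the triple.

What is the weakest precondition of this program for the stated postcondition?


Working backward. After the program, the postcondition v - 4 < -8 must hold; in canonical form it is v < -4.
Before q := q + 2: v < -4
Before v := v + 3*tot - 2: 3*tot + v < -2
Before the loop (bound <=2), unroll the exhaustion recursion (WP_0 = exit-now case; WP_j = one more guarded iteration, up to j = 2):
  WP_0: (not (tot >= -13)) and 3*tot + v < -2
  WP_1: (tot >= -13 -> ((not (2*q >= -13)) and 6*q + v < -2)) and ((not (tot >= -13)) -> 3*tot + v < -2)
  WP_2: (tot >= -13 -> ((2*q >= -13 -> ((not (2*q >= -13)) and 6*q + v < -2)) and ((not (2*q >= -13)) -> 6*q + v < -2))) and ((not (tot >= -13)) -> 3*tot + v < -2)
So before the loop: (tot >= -13 -> ((2*q >= -13 -> ((not (2*q >= -13)) and 6*q + v < -2)) and ((not (2*q >= -13)) -> 6*q + v < -2))) and ((not (tot >= -13)) -> 3*tot + v < -2)
Before skip: (tot >= -13 -> ((2*q >= -13 -> ((not (2*q >= -13)) and 6*q + v < -2)) and ((not (2*q >= -13)) -> 6*q + v < -2))) and ((not (tot >= -13)) -> 3*tot + v < -2)
Answer: WP = (tot >= -13 -> ((2*q >= -13 -> ((not (2*q >= -13)) and 6*q + v < -2)) and ((not (2*q >= -13)) -> 6*q + v < -2))) and ((not (tot >= -13)) -> 3*tot + v < -2)


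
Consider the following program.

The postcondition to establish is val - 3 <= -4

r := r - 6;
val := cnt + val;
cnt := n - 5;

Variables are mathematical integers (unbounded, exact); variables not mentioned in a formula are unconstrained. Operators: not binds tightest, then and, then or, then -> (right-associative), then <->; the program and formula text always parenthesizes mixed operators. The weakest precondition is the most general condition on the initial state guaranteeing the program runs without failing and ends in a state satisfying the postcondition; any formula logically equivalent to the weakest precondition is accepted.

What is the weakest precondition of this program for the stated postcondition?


Working backward. After the program, the postcondition val - 3 <= -4 must hold; in canonical form it is val <= -1.
Before cnt := n - 5: val <= -1
Before val := cnt + val: cnt + val <= -1
Before r := r - 6: cnt + val <= -1
Answer: WP = cnt + val <= -1


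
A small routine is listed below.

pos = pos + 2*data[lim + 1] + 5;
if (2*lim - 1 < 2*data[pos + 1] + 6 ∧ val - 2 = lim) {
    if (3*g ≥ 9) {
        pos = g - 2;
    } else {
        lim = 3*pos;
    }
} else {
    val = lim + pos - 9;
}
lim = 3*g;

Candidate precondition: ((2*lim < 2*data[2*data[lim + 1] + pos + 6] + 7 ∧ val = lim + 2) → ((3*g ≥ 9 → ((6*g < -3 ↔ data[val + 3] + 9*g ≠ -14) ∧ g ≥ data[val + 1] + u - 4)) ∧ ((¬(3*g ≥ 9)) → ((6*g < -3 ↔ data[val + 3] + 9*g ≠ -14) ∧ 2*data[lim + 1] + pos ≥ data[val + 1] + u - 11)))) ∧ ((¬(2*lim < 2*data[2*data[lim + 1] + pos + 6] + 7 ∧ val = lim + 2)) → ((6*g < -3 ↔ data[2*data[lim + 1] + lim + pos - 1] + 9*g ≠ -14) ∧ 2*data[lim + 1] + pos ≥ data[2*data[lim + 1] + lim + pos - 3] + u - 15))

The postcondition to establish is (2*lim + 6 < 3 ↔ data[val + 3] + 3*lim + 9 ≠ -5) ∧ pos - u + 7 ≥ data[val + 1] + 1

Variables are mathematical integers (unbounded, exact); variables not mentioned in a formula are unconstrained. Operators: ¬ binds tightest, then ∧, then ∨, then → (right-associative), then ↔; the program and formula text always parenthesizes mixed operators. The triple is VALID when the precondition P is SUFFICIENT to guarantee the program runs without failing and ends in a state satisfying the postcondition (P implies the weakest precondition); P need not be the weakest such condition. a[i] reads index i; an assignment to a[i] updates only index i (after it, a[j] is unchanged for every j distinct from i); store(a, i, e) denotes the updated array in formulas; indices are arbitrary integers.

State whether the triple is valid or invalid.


Working backward. After the program, the postcondition (2*lim + 6 < 3 ↔ data[val + 3] + 3*lim + 9 ≠ -5) ∧ pos - u + 7 ≥ data[val + 1] + 1 must hold; in canonical form it is (2*lim < -3 ↔ data[val + 3] + 3*lim ≠ -14) ∧ pos ≥ data[val + 1] + u - 6.
Before lim := 3*g: (6*g < -3 ↔ data[val + 3] + 9*g ≠ -14) ∧ pos ≥ data[val + 1] + u - 6
Then branch requires (3*g ≥ 9 → ((6*g < -3 ↔ data[val + 3] + 9*g ≠ -14) ∧ g ≥ data[val + 1] + u - 4)) ∧ ((¬(3*g ≥ 9)) → ((6*g < -3 ↔ data[val + 3] + 9*g ≠ -14) ∧ pos ≥ data[val + 1] + u - 6)); else branch requires (6*g < -3 ↔ data[lim + pos - 6] + 9*g ≠ -14) ∧ pos ≥ data[lim + pos - 8] + u - 6.
Before the if: ((2*lim < 2*data[pos + 1] + 7 ∧ val = lim + 2) → ((3*g ≥ 9 → ((6*g < -3 ↔ data[val + 3] + 9*g ≠ -14) ∧ g ≥ data[val + 1] + u - 4)) ∧ ((¬(3*g ≥ 9)) → ((6*g < -3 ↔ data[val + 3] + 9*g ≠ -14) ∧ pos ≥ data[val + 1] + u - 6)))) ∧ ((¬(2*lim < 2*data[pos + 1] + 7 ∧ val = lim + 2)) → ((6*g < -3 ↔ data[lim + pos - 6] + 9*g ≠ -14) ∧ pos ≥ data[lim + pos - 8] + u - 6))
Before pos := pos + 2*data[lim + 1] + 5: ((2*lim < 2*data[2*data[lim + 1] + pos + 6] + 7 ∧ val = lim + 2) → ((3*g ≥ 9 → ((6*g < -3 ↔ data[val + 3] + 9*g ≠ -14) ∧ g ≥ data[val + 1] + u - 4)) ∧ ((¬(3*g ≥ 9)) → ((6*g < -3 ↔ data[val + 3] + 9*g ≠ -14) ∧ 2*data[lim + 1] + pos ≥ data[val + 1] + u - 11)))) ∧ ((¬(2*lim < 2*data[2*data[lim + 1] + pos + 6] + 7 ∧ val = lim + 2)) → ((6*g < -3 ↔ data[2*data[lim + 1] + lim + pos - 1] + 9*g ≠ -14) ∧ 2*data[lim + 1] + pos ≥ data[2*data[lim + 1] + lim + pos - 3] + u - 11))
The weakest precondition is ((2*lim < 2*data[2*data[lim + 1] + pos + 6] + 7 ∧ val = lim + 2) → ((3*g ≥ 9 → ((6*g < -3 ↔ data[val + 3] + 9*g ≠ -14) ∧ g ≥ data[val + 1] + u - 4)) ∧ ((¬(3*g ≥ 9)) → ((6*g < -3 ↔ data[val + 3] + 9*g ≠ -14) ∧ 2*data[lim + 1] + pos ≥ data[val + 1] + u - 11)))) ∧ ((¬(2*lim < 2*data[2*data[lim + 1] + pos + 6] + 7 ∧ val = lim + 2)) → ((6*g < -3 ↔ data[2*data[lim + 1] + lim + pos - 1] + 9*g ≠ -14) ∧ 2*data[lim + 1] + pos ≥ data[2*data[lim + 1] + lim + pos - 3] + u - 11)).
Check whether ((2*lim < 2*data[2*data[lim + 1] + pos + 6] + 7 ∧ val = lim + 2) → ((3*g ≥ 9 → ((6*g < -3 ↔ data[val + 3] + 9*g ≠ -14) ∧ g ≥ data[val + 1] + u - 4)) ∧ ((¬(3*g ≥ 9)) → ((6*g < -3 ↔ data[val + 3] + 9*g ≠ -14) ∧ 2*data[lim + 1] + pos ≥ data[val + 1] + u - 11)))) ∧ ((¬(2*lim < 2*data[2*data[lim + 1] + pos + 6] + 7 ∧ val = lim + 2)) → ((6*g < -3 ↔ data[2*data[lim + 1] + lim + pos - 1] + 9*g ≠ -14) ∧ 2*data[lim + 1] + pos ≥ data[2*data[lim + 1] + lim + pos - 3] + u - 15)) implies it.
Countermodel: at the initial state data = {[-3] = 12, [-1] = -6, [1] = 0, [4] = 12, [6] = 12, elsewhere 12}, g = -1, lim = 0, pos = 0, u = 0, val = 3, the precondition holds but the weakest precondition fails.
Answer: invalid
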